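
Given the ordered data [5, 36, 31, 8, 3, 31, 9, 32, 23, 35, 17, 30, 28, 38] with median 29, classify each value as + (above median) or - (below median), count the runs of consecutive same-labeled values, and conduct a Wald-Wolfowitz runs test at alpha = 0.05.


Step 1: Compute median = 29; label A = above, B = below.
Labels in order: BAABBABABABABA  (n_A = 7, n_B = 7)
Step 2: Count runs R = 12.
Step 3: Under H0 (random ordering), E[R] = 2*n_A*n_B/(n_A+n_B) + 1 = 2*7*7/14 + 1 = 8.0000.
        Var[R] = 2*n_A*n_B*(2*n_A*n_B - n_A - n_B) / ((n_A+n_B)^2 * (n_A+n_B-1)) = 8232/2548 = 3.2308.
        SD[R] = 1.7974.
Step 4: Continuity-corrected z = (R - 0.5 - E[R]) / SD[R] = (12 - 0.5 - 8.0000) / 1.7974 = 1.9472.
Step 5: Two-sided p-value via normal approximation = 2*(1 - Phi(|z|)) = 0.051508.
Step 6: alpha = 0.05. fail to reject H0.

R = 12, z = 1.9472, p = 0.051508, fail to reject H0.


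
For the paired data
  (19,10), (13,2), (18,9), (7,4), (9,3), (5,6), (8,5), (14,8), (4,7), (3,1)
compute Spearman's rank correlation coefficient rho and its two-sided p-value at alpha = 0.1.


Step 1: Rank x and y separately (midranks; no ties here).
rank(x): 19->10, 13->7, 18->9, 7->4, 9->6, 5->3, 8->5, 14->8, 4->2, 3->1
rank(y): 10->10, 2->2, 9->9, 4->4, 3->3, 6->6, 5->5, 8->8, 7->7, 1->1
Step 2: d_i = R_x(i) - R_y(i); compute d_i^2.
  (10-10)^2=0, (7-2)^2=25, (9-9)^2=0, (4-4)^2=0, (6-3)^2=9, (3-6)^2=9, (5-5)^2=0, (8-8)^2=0, (2-7)^2=25, (1-1)^2=0
sum(d^2) = 68.
Step 3: rho = 1 - 6*68 / (10*(10^2 - 1)) = 1 - 408/990 = 0.587879.
Step 4: Under H0, t = rho * sqrt((n-2)/(1-rho^2)) = 2.0555 ~ t(8).
Step 5: Two-sided p-value from the t-distribution with 8 df = 0.073878.
Step 6: alpha = 0.1. reject H0.

rho = 0.5879, p = 0.073878, reject H0 at alpha = 0.1.


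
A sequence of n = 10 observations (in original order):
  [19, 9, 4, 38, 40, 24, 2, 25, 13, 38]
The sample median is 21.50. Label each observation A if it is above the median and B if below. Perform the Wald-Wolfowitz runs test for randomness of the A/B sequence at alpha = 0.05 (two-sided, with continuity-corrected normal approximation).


Step 1: Compute median = 21.50; label A = above, B = below.
Labels in order: BBBAAABABA  (n_A = 5, n_B = 5)
Step 2: Count runs R = 6.
Step 3: Under H0 (random ordering), E[R] = 2*n_A*n_B/(n_A+n_B) + 1 = 2*5*5/10 + 1 = 6.0000.
        Var[R] = 2*n_A*n_B*(2*n_A*n_B - n_A - n_B) / ((n_A+n_B)^2 * (n_A+n_B-1)) = 2000/900 = 2.2222.
        SD[R] = 1.4907.
Step 4: R = E[R], so z = 0 with no continuity correction.
Step 5: Two-sided p-value via normal approximation = 2*(1 - Phi(|z|)) = 1.000000.
Step 6: alpha = 0.05. fail to reject H0.

R = 6, z = 0.0000, p = 1.000000, fail to reject H0.


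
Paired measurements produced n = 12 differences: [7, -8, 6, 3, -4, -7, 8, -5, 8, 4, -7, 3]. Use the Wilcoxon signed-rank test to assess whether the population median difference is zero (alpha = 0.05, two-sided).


Step 1: Drop any zero differences (none here) and take |d_i|.
|d| = [7, 8, 6, 3, 4, 7, 8, 5, 8, 4, 7, 3]
Step 2: Midrank |d_i| (ties get averaged ranks).
ranks: |7|->8, |8|->11, |6|->6, |3|->1.5, |4|->3.5, |7|->8, |8|->11, |5|->5, |8|->11, |4|->3.5, |7|->8, |3|->1.5
Step 3: Attach original signs; sum ranks with positive sign and with negative sign.
W+ = 8 + 6 + 1.5 + 11 + 11 + 3.5 + 1.5 = 42.5
W- = 11 + 3.5 + 8 + 5 + 8 = 35.5
(Check: W+ + W- = 78 should equal n(n+1)/2 = 78.)
Step 4: Test statistic W = min(W+, W-) = 35.5.
Step 5: Ties in |d|, so use the tie-corrected normal approximation.
        E[W] = n(n+1)/4 = 12*13/4 = 39.
        Tie groups: |d|=3 (t=2), |d|=4 (t=2), |d|=7 (t=3), |d|=8 (t=3); sum(t^3 - t) = 60.
        Var[W] = n(n+1)(2n+1)/24 - sum(t^3-t)/48 = 3900/24 - 60/48 = 161.25.
        z = (W - E[W]) / sqrt(Var[W]) = (35.5 - 39) / 12.6984 = -0.2756.
        Two-sided p = 2*Phi(z) = 0.782836.
Step 6: alpha = 0.05. fail to reject H0.

W+ = 42.5, W- = 35.5, W = min = 35.5, p = 0.782836, fail to reject H0.


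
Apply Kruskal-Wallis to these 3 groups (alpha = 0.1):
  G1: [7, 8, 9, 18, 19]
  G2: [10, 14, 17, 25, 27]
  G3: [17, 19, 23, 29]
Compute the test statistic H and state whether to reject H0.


Step 1: Combine all N = 14 observations and assign midranks.
sorted (value, group, rank): (7,G1,1), (8,G1,2), (9,G1,3), (10,G2,4), (14,G2,5), (17,G2,6.5), (17,G3,6.5), (18,G1,8), (19,G1,9.5), (19,G3,9.5), (23,G3,11), (25,G2,12), (27,G2,13), (29,G3,14)
Step 2: Sum ranks within each group.
R_1 = 23.5 (n_1 = 5)
R_2 = 40.5 (n_2 = 5)
R_3 = 41 (n_3 = 4)
Step 3: H = 12/(N(N+1)) * sum(R_i^2/n_i) - 3(N+1)
     = 12/(14*15) * (23.5^2/5 + 40.5^2/5 + 41^2/4) - 3*15
     = 0.057143 * 858.75 - 45
     = 4.071429.
Step 4: Ties present; correction factor C = 1 - 12/(14^3 - 14) = 0.995604. Corrected H = 4.071429 / 0.995604 = 4.089404.
Step 5: Under H0, H ~ chi^2(2); p-value = 0.129419.
Step 6: alpha = 0.1. fail to reject H0.

H = 4.0894, df = 2, p = 0.129419, fail to reject H0.


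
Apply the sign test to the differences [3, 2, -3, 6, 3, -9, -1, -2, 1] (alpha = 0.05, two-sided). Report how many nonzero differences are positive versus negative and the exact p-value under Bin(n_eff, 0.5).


Step 1: Discard zero differences. Original n = 9; n_eff = number of nonzero differences = 9.
Nonzero differences (with sign): +3, +2, -3, +6, +3, -9, -1, -2, +1
Step 2: Count signs: positive = 5, negative = 4.
Step 3: Under H0: P(positive) = 0.5, so the number of positives S ~ Bin(9, 0.5).
Step 4: Two-sided exact p-value = sum of Bin(9,0.5) probabilities at or below the observed probability = 1.000000.
Step 5: alpha = 0.05. fail to reject H0.

n_eff = 9, pos = 5, neg = 4, p = 1.000000, fail to reject H0.


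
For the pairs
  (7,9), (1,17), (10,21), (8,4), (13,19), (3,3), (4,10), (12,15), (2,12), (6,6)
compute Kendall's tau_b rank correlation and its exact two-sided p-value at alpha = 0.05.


Step 1: Enumerate the 45 unordered pairs (i,j) with i<j and classify each by sign(x_j-x_i) * sign(y_j-y_i).
  (1,2):dx=-6,dy=+8->D; (1,3):dx=+3,dy=+12->C; (1,4):dx=+1,dy=-5->D; (1,5):dx=+6,dy=+10->C
  (1,6):dx=-4,dy=-6->C; (1,7):dx=-3,dy=+1->D; (1,8):dx=+5,dy=+6->C; (1,9):dx=-5,dy=+3->D
  (1,10):dx=-1,dy=-3->C; (2,3):dx=+9,dy=+4->C; (2,4):dx=+7,dy=-13->D; (2,5):dx=+12,dy=+2->C
  (2,6):dx=+2,dy=-14->D; (2,7):dx=+3,dy=-7->D; (2,8):dx=+11,dy=-2->D; (2,9):dx=+1,dy=-5->D
  (2,10):dx=+5,dy=-11->D; (3,4):dx=-2,dy=-17->C; (3,5):dx=+3,dy=-2->D; (3,6):dx=-7,dy=-18->C
  (3,7):dx=-6,dy=-11->C; (3,8):dx=+2,dy=-6->D; (3,9):dx=-8,dy=-9->C; (3,10):dx=-4,dy=-15->C
  (4,5):dx=+5,dy=+15->C; (4,6):dx=-5,dy=-1->C; (4,7):dx=-4,dy=+6->D; (4,8):dx=+4,dy=+11->C
  (4,9):dx=-6,dy=+8->D; (4,10):dx=-2,dy=+2->D; (5,6):dx=-10,dy=-16->C; (5,7):dx=-9,dy=-9->C
  (5,8):dx=-1,dy=-4->C; (5,9):dx=-11,dy=-7->C; (5,10):dx=-7,dy=-13->C; (6,7):dx=+1,dy=+7->C
  (6,8):dx=+9,dy=+12->C; (6,9):dx=-1,dy=+9->D; (6,10):dx=+3,dy=+3->C; (7,8):dx=+8,dy=+5->C
  (7,9):dx=-2,dy=+2->D; (7,10):dx=+2,dy=-4->D; (8,9):dx=-10,dy=-3->C; (8,10):dx=-6,dy=-9->C
  (9,10):dx=+4,dy=-6->D
Step 2: C = 26, D = 19, total pairs = 45.
Step 3: tau = (C - D)/(n(n-1)/2) = (26 - 19)/45 = 0.155556.
Step 4: Exact two-sided p-value (enumerate n! = 3628800 permutations of y under H0): p = 0.600654.
Step 5: alpha = 0.05. fail to reject H0.

tau_b = 0.1556 (C=26, D=19), p = 0.600654, fail to reject H0.


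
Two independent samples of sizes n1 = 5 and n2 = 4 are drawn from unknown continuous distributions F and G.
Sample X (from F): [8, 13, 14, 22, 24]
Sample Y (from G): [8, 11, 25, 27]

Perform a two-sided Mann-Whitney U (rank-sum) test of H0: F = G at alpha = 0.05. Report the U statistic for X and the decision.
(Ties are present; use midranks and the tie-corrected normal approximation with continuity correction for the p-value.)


Step 1: Combine and sort all 9 observations; assign midranks.
sorted (value, group): (8,X), (8,Y), (11,Y), (13,X), (14,X), (22,X), (24,X), (25,Y), (27,Y)
ranks: 8->1.5, 8->1.5, 11->3, 13->4, 14->5, 22->6, 24->7, 25->8, 27->9
Step 2: Rank sum for X: R1 = 1.5 + 4 + 5 + 6 + 7 = 23.5.
Step 3: U_X = R1 - n1(n1+1)/2 = 23.5 - 5*6/2 = 23.5 - 15 = 8.5.
       U_Y = n1*n2 - U_X = 20 - 8.5 = 11.5.
Step 4: Ties are present, so use the tie-corrected normal approximation (with continuity correction) for the p-value.
Step 5: p-value = 0.805701; compare to alpha = 0.05. fail to reject H0.

U_X = 8.5, p = 0.805701, fail to reject H0 at alpha = 0.05.


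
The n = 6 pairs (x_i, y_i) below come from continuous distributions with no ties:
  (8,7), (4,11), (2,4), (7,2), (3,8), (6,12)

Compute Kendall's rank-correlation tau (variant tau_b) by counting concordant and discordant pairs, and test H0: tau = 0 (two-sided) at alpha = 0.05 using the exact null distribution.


Step 1: Enumerate the 15 unordered pairs (i,j) with i<j and classify each by sign(x_j-x_i) * sign(y_j-y_i).
  (1,2):dx=-4,dy=+4->D; (1,3):dx=-6,dy=-3->C; (1,4):dx=-1,dy=-5->C; (1,5):dx=-5,dy=+1->D
  (1,6):dx=-2,dy=+5->D; (2,3):dx=-2,dy=-7->C; (2,4):dx=+3,dy=-9->D; (2,5):dx=-1,dy=-3->C
  (2,6):dx=+2,dy=+1->C; (3,4):dx=+5,dy=-2->D; (3,5):dx=+1,dy=+4->C; (3,6):dx=+4,dy=+8->C
  (4,5):dx=-4,dy=+6->D; (4,6):dx=-1,dy=+10->D; (5,6):dx=+3,dy=+4->C
Step 2: C = 8, D = 7, total pairs = 15.
Step 3: tau = (C - D)/(n(n-1)/2) = (8 - 7)/15 = 0.066667.
Step 4: Exact two-sided p-value (enumerate n! = 720 permutations of y under H0): p = 1.000000.
Step 5: alpha = 0.05. fail to reject H0.

tau_b = 0.0667 (C=8, D=7), p = 1.000000, fail to reject H0.


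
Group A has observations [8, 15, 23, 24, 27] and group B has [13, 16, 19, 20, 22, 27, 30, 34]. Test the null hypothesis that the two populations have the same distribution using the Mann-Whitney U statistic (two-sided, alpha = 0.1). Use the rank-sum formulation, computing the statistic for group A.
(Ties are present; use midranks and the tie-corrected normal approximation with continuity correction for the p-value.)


Step 1: Combine and sort all 13 observations; assign midranks.
sorted (value, group): (8,X), (13,Y), (15,X), (16,Y), (19,Y), (20,Y), (22,Y), (23,X), (24,X), (27,X), (27,Y), (30,Y), (34,Y)
ranks: 8->1, 13->2, 15->3, 16->4, 19->5, 20->6, 22->7, 23->8, 24->9, 27->10.5, 27->10.5, 30->12, 34->13
Step 2: Rank sum for X: R1 = 1 + 3 + 8 + 9 + 10.5 = 31.5.
Step 3: U_X = R1 - n1(n1+1)/2 = 31.5 - 5*6/2 = 31.5 - 15 = 16.5.
       U_Y = n1*n2 - U_X = 40 - 16.5 = 23.5.
Step 4: Ties are present, so use the tie-corrected normal approximation (with continuity correction) for the p-value.
Step 5: p-value = 0.660111; compare to alpha = 0.1. fail to reject H0.

U_X = 16.5, p = 0.660111, fail to reject H0 at alpha = 0.1.


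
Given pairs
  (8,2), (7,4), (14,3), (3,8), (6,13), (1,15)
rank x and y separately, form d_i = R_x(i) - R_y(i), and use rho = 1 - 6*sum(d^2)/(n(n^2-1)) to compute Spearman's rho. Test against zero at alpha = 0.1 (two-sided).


Step 1: Rank x and y separately (midranks; no ties here).
rank(x): 8->5, 7->4, 14->6, 3->2, 6->3, 1->1
rank(y): 2->1, 4->3, 3->2, 8->4, 13->5, 15->6
Step 2: d_i = R_x(i) - R_y(i); compute d_i^2.
  (5-1)^2=16, (4-3)^2=1, (6-2)^2=16, (2-4)^2=4, (3-5)^2=4, (1-6)^2=25
sum(d^2) = 66.
Step 3: rho = 1 - 6*66 / (6*(6^2 - 1)) = 1 - 396/210 = -0.885714.
Step 4: Under H0, t = rho * sqrt((n-2)/(1-rho^2)) = -3.8158 ~ t(4).
Step 5: Two-sided p-value from the t-distribution with 4 df = 0.018845.
Step 6: alpha = 0.1. reject H0.

rho = -0.8857, p = 0.018845, reject H0 at alpha = 0.1.


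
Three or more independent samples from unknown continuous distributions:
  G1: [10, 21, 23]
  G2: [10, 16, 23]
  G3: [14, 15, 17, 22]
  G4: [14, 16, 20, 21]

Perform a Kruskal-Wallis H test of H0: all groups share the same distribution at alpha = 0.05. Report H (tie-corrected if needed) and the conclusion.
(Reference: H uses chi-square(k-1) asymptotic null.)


Step 1: Combine all N = 14 observations and assign midranks.
sorted (value, group, rank): (10,G1,1.5), (10,G2,1.5), (14,G3,3.5), (14,G4,3.5), (15,G3,5), (16,G2,6.5), (16,G4,6.5), (17,G3,8), (20,G4,9), (21,G1,10.5), (21,G4,10.5), (22,G3,12), (23,G1,13.5), (23,G2,13.5)
Step 2: Sum ranks within each group.
R_1 = 25.5 (n_1 = 3)
R_2 = 21.5 (n_2 = 3)
R_3 = 28.5 (n_3 = 4)
R_4 = 29.5 (n_4 = 4)
Step 3: H = 12/(N(N+1)) * sum(R_i^2/n_i) - 3(N+1)
     = 12/(14*15) * (25.5^2/3 + 21.5^2/3 + 28.5^2/4 + 29.5^2/4) - 3*15
     = 0.057143 * 791.458 - 45
     = 0.226190.
Step 4: Ties present; correction factor C = 1 - 30/(14^3 - 14) = 0.989011. Corrected H = 0.226190 / 0.989011 = 0.228704.
Step 5: Under H0, H ~ chi^2(3); p-value = 0.972828.
Step 6: alpha = 0.05. fail to reject H0.

H = 0.2287, df = 3, p = 0.972828, fail to reject H0.


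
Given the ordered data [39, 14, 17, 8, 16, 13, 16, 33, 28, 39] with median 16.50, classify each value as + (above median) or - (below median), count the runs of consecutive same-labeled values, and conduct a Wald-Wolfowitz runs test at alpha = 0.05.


Step 1: Compute median = 16.50; label A = above, B = below.
Labels in order: ABABBBBAAA  (n_A = 5, n_B = 5)
Step 2: Count runs R = 5.
Step 3: Under H0 (random ordering), E[R] = 2*n_A*n_B/(n_A+n_B) + 1 = 2*5*5/10 + 1 = 6.0000.
        Var[R] = 2*n_A*n_B*(2*n_A*n_B - n_A - n_B) / ((n_A+n_B)^2 * (n_A+n_B-1)) = 2000/900 = 2.2222.
        SD[R] = 1.4907.
Step 4: Continuity-corrected z = (R + 0.5 - E[R]) / SD[R] = (5 + 0.5 - 6.0000) / 1.4907 = -0.3354.
Step 5: Two-sided p-value via normal approximation = 2*(1 - Phi(|z|)) = 0.737316.
Step 6: alpha = 0.05. fail to reject H0.

R = 5, z = -0.3354, p = 0.737316, fail to reject H0.


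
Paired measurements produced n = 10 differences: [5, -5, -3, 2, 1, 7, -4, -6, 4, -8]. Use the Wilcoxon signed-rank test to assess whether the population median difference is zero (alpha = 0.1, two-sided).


Step 1: Drop any zero differences (none here) and take |d_i|.
|d| = [5, 5, 3, 2, 1, 7, 4, 6, 4, 8]
Step 2: Midrank |d_i| (ties get averaged ranks).
ranks: |5|->6.5, |5|->6.5, |3|->3, |2|->2, |1|->1, |7|->9, |4|->4.5, |6|->8, |4|->4.5, |8|->10
Step 3: Attach original signs; sum ranks with positive sign and with negative sign.
W+ = 6.5 + 2 + 1 + 9 + 4.5 = 23
W- = 6.5 + 3 + 4.5 + 8 + 10 = 32
(Check: W+ + W- = 55 should equal n(n+1)/2 = 55.)
Step 4: Test statistic W = min(W+, W-) = 23.
Step 5: Ties in |d|, so use the tie-corrected normal approximation.
        E[W] = n(n+1)/4 = 10*11/4 = 27.5.
        Tie groups: |d|=4 (t=2), |d|=5 (t=2); sum(t^3 - t) = 12.
        Var[W] = n(n+1)(2n+1)/24 - sum(t^3-t)/48 = 2310/24 - 12/48 = 96.
        z = (W - E[W]) / sqrt(Var[W]) = (23 - 27.5) / 9.7980 = -0.4593.
        Two-sided p = 2*Phi(z) = 0.646034.
Step 6: alpha = 0.1. fail to reject H0.

W+ = 23, W- = 32, W = min = 23, p = 0.646034, fail to reject H0.


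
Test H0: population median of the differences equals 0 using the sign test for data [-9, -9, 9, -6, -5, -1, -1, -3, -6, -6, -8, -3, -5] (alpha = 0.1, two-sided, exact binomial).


Step 1: Discard zero differences. Original n = 13; n_eff = number of nonzero differences = 13.
Nonzero differences (with sign): -9, -9, +9, -6, -5, -1, -1, -3, -6, -6, -8, -3, -5
Step 2: Count signs: positive = 1, negative = 12.
Step 3: Under H0: P(positive) = 0.5, so the number of positives S ~ Bin(13, 0.5).
Step 4: Two-sided exact p-value = sum of Bin(13,0.5) probabilities at or below the observed probability = 0.003418.
Step 5: alpha = 0.1. reject H0.

n_eff = 13, pos = 1, neg = 12, p = 0.003418, reject H0.


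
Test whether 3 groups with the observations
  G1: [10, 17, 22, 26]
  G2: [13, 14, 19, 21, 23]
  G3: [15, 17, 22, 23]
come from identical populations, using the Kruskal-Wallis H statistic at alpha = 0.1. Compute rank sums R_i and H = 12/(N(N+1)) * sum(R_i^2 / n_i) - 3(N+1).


Step 1: Combine all N = 13 observations and assign midranks.
sorted (value, group, rank): (10,G1,1), (13,G2,2), (14,G2,3), (15,G3,4), (17,G1,5.5), (17,G3,5.5), (19,G2,7), (21,G2,8), (22,G1,9.5), (22,G3,9.5), (23,G2,11.5), (23,G3,11.5), (26,G1,13)
Step 2: Sum ranks within each group.
R_1 = 29 (n_1 = 4)
R_2 = 31.5 (n_2 = 5)
R_3 = 30.5 (n_3 = 4)
Step 3: H = 12/(N(N+1)) * sum(R_i^2/n_i) - 3(N+1)
     = 12/(13*14) * (29^2/4 + 31.5^2/5 + 30.5^2/4) - 3*14
     = 0.065934 * 641.263 - 42
     = 0.281044.
Step 4: Ties present; correction factor C = 1 - 18/(13^3 - 13) = 0.991758. Corrected H = 0.281044 / 0.991758 = 0.283380.
Step 5: Under H0, H ~ chi^2(2); p-value = 0.867890.
Step 6: alpha = 0.1. fail to reject H0.

H = 0.2834, df = 2, p = 0.867890, fail to reject H0.


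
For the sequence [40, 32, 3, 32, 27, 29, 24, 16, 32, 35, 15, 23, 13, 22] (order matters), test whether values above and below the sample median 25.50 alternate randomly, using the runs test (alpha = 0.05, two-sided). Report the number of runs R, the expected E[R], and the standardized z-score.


Step 1: Compute median = 25.50; label A = above, B = below.
Labels in order: AABAAABBAABBBB  (n_A = 7, n_B = 7)
Step 2: Count runs R = 6.
Step 3: Under H0 (random ordering), E[R] = 2*n_A*n_B/(n_A+n_B) + 1 = 2*7*7/14 + 1 = 8.0000.
        Var[R] = 2*n_A*n_B*(2*n_A*n_B - n_A - n_B) / ((n_A+n_B)^2 * (n_A+n_B-1)) = 8232/2548 = 3.2308.
        SD[R] = 1.7974.
Step 4: Continuity-corrected z = (R + 0.5 - E[R]) / SD[R] = (6 + 0.5 - 8.0000) / 1.7974 = -0.8345.
Step 5: Two-sided p-value via normal approximation = 2*(1 - Phi(|z|)) = 0.403986.
Step 6: alpha = 0.05. fail to reject H0.

R = 6, z = -0.8345, p = 0.403986, fail to reject H0.


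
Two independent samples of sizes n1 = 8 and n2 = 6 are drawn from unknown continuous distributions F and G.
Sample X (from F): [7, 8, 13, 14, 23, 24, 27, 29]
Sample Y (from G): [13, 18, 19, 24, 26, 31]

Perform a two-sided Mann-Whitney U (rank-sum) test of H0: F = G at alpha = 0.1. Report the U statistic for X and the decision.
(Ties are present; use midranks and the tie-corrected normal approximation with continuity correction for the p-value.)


Step 1: Combine and sort all 14 observations; assign midranks.
sorted (value, group): (7,X), (8,X), (13,X), (13,Y), (14,X), (18,Y), (19,Y), (23,X), (24,X), (24,Y), (26,Y), (27,X), (29,X), (31,Y)
ranks: 7->1, 8->2, 13->3.5, 13->3.5, 14->5, 18->6, 19->7, 23->8, 24->9.5, 24->9.5, 26->11, 27->12, 29->13, 31->14
Step 2: Rank sum for X: R1 = 1 + 2 + 3.5 + 5 + 8 + 9.5 + 12 + 13 = 54.
Step 3: U_X = R1 - n1(n1+1)/2 = 54 - 8*9/2 = 54 - 36 = 18.
       U_Y = n1*n2 - U_X = 48 - 18 = 30.
Step 4: Ties are present, so use the tie-corrected normal approximation (with continuity correction) for the p-value.
Step 5: p-value = 0.476705; compare to alpha = 0.1. fail to reject H0.

U_X = 18, p = 0.476705, fail to reject H0 at alpha = 0.1.


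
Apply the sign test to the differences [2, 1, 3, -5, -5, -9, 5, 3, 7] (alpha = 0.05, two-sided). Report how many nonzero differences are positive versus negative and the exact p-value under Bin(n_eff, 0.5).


Step 1: Discard zero differences. Original n = 9; n_eff = number of nonzero differences = 9.
Nonzero differences (with sign): +2, +1, +3, -5, -5, -9, +5, +3, +7
Step 2: Count signs: positive = 6, negative = 3.
Step 3: Under H0: P(positive) = 0.5, so the number of positives S ~ Bin(9, 0.5).
Step 4: Two-sided exact p-value = sum of Bin(9,0.5) probabilities at or below the observed probability = 0.507812.
Step 5: alpha = 0.05. fail to reject H0.

n_eff = 9, pos = 6, neg = 3, p = 0.507812, fail to reject H0.


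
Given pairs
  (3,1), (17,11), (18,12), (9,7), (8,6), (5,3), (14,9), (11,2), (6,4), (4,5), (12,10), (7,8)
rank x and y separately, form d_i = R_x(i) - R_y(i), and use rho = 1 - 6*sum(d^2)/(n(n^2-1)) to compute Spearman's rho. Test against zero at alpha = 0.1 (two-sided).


Step 1: Rank x and y separately (midranks; no ties here).
rank(x): 3->1, 17->11, 18->12, 9->7, 8->6, 5->3, 14->10, 11->8, 6->4, 4->2, 12->9, 7->5
rank(y): 1->1, 11->11, 12->12, 7->7, 6->6, 3->3, 9->9, 2->2, 4->4, 5->5, 10->10, 8->8
Step 2: d_i = R_x(i) - R_y(i); compute d_i^2.
  (1-1)^2=0, (11-11)^2=0, (12-12)^2=0, (7-7)^2=0, (6-6)^2=0, (3-3)^2=0, (10-9)^2=1, (8-2)^2=36, (4-4)^2=0, (2-5)^2=9, (9-10)^2=1, (5-8)^2=9
sum(d^2) = 56.
Step 3: rho = 1 - 6*56 / (12*(12^2 - 1)) = 1 - 336/1716 = 0.804196.
Step 4: Under H0, t = rho * sqrt((n-2)/(1-rho^2)) = 4.2787 ~ t(10).
Step 5: Two-sided p-value from the t-distribution with 10 df = 0.001615.
Step 6: alpha = 0.1. reject H0.

rho = 0.8042, p = 0.001615, reject H0 at alpha = 0.1.


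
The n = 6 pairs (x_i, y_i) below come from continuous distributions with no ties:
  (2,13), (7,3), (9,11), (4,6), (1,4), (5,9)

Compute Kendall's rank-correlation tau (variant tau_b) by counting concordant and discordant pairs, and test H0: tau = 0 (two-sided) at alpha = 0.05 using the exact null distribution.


Step 1: Enumerate the 15 unordered pairs (i,j) with i<j and classify each by sign(x_j-x_i) * sign(y_j-y_i).
  (1,2):dx=+5,dy=-10->D; (1,3):dx=+7,dy=-2->D; (1,4):dx=+2,dy=-7->D; (1,5):dx=-1,dy=-9->C
  (1,6):dx=+3,dy=-4->D; (2,3):dx=+2,dy=+8->C; (2,4):dx=-3,dy=+3->D; (2,5):dx=-6,dy=+1->D
  (2,6):dx=-2,dy=+6->D; (3,4):dx=-5,dy=-5->C; (3,5):dx=-8,dy=-7->C; (3,6):dx=-4,dy=-2->C
  (4,5):dx=-3,dy=-2->C; (4,6):dx=+1,dy=+3->C; (5,6):dx=+4,dy=+5->C
Step 2: C = 8, D = 7, total pairs = 15.
Step 3: tau = (C - D)/(n(n-1)/2) = (8 - 7)/15 = 0.066667.
Step 4: Exact two-sided p-value (enumerate n! = 720 permutations of y under H0): p = 1.000000.
Step 5: alpha = 0.05. fail to reject H0.

tau_b = 0.0667 (C=8, D=7), p = 1.000000, fail to reject H0.


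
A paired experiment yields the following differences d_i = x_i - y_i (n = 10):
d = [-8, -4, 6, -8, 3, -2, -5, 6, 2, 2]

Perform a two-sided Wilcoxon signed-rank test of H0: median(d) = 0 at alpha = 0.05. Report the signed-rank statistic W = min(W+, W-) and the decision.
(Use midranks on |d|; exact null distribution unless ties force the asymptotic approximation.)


Step 1: Drop any zero differences (none here) and take |d_i|.
|d| = [8, 4, 6, 8, 3, 2, 5, 6, 2, 2]
Step 2: Midrank |d_i| (ties get averaged ranks).
ranks: |8|->9.5, |4|->5, |6|->7.5, |8|->9.5, |3|->4, |2|->2, |5|->6, |6|->7.5, |2|->2, |2|->2
Step 3: Attach original signs; sum ranks with positive sign and with negative sign.
W+ = 7.5 + 4 + 7.5 + 2 + 2 = 23
W- = 9.5 + 5 + 9.5 + 2 + 6 = 32
(Check: W+ + W- = 55 should equal n(n+1)/2 = 55.)
Step 4: Test statistic W = min(W+, W-) = 23.
Step 5: Ties in |d|, so use the tie-corrected normal approximation.
        E[W] = n(n+1)/4 = 10*11/4 = 27.5.
        Tie groups: |d|=2 (t=3), |d|=6 (t=2), |d|=8 (t=2); sum(t^3 - t) = 36.
        Var[W] = n(n+1)(2n+1)/24 - sum(t^3-t)/48 = 2310/24 - 36/48 = 95.5.
        z = (W - E[W]) / sqrt(Var[W]) = (23 - 27.5) / 9.7724 = -0.4605.
        Two-sided p = 2*Phi(z) = 0.645172.
Step 6: alpha = 0.05. fail to reject H0.

W+ = 23, W- = 32, W = min = 23, p = 0.645172, fail to reject H0.


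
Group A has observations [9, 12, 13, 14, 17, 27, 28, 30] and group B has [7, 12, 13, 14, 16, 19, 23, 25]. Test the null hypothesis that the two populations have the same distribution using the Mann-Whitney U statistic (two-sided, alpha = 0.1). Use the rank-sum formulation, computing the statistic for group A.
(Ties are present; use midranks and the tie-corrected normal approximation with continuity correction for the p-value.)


Step 1: Combine and sort all 16 observations; assign midranks.
sorted (value, group): (7,Y), (9,X), (12,X), (12,Y), (13,X), (13,Y), (14,X), (14,Y), (16,Y), (17,X), (19,Y), (23,Y), (25,Y), (27,X), (28,X), (30,X)
ranks: 7->1, 9->2, 12->3.5, 12->3.5, 13->5.5, 13->5.5, 14->7.5, 14->7.5, 16->9, 17->10, 19->11, 23->12, 25->13, 27->14, 28->15, 30->16
Step 2: Rank sum for X: R1 = 2 + 3.5 + 5.5 + 7.5 + 10 + 14 + 15 + 16 = 73.5.
Step 3: U_X = R1 - n1(n1+1)/2 = 73.5 - 8*9/2 = 73.5 - 36 = 37.5.
       U_Y = n1*n2 - U_X = 64 - 37.5 = 26.5.
Step 4: Ties are present, so use the tie-corrected normal approximation (with continuity correction) for the p-value.
Step 5: p-value = 0.598703; compare to alpha = 0.1. fail to reject H0.

U_X = 37.5, p = 0.598703, fail to reject H0 at alpha = 0.1.


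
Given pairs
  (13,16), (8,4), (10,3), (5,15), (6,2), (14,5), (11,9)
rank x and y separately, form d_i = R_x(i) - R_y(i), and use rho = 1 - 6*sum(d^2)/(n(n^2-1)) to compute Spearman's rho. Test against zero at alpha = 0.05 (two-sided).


Step 1: Rank x and y separately (midranks; no ties here).
rank(x): 13->6, 8->3, 10->4, 5->1, 6->2, 14->7, 11->5
rank(y): 16->7, 4->3, 3->2, 15->6, 2->1, 5->4, 9->5
Step 2: d_i = R_x(i) - R_y(i); compute d_i^2.
  (6-7)^2=1, (3-3)^2=0, (4-2)^2=4, (1-6)^2=25, (2-1)^2=1, (7-4)^2=9, (5-5)^2=0
sum(d^2) = 40.
Step 3: rho = 1 - 6*40 / (7*(7^2 - 1)) = 1 - 240/336 = 0.285714.
Step 4: Under H0, t = rho * sqrt((n-2)/(1-rho^2)) = 0.6667 ~ t(5).
Step 5: Two-sided p-value from the t-distribution with 5 df = 0.534509.
Step 6: alpha = 0.05. fail to reject H0.

rho = 0.2857, p = 0.534509, fail to reject H0 at alpha = 0.05.


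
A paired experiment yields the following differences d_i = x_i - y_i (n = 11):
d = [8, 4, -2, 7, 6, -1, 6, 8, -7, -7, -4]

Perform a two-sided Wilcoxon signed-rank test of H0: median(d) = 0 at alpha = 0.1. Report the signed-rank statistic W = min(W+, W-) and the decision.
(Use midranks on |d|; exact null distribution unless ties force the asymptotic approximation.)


Step 1: Drop any zero differences (none here) and take |d_i|.
|d| = [8, 4, 2, 7, 6, 1, 6, 8, 7, 7, 4]
Step 2: Midrank |d_i| (ties get averaged ranks).
ranks: |8|->10.5, |4|->3.5, |2|->2, |7|->8, |6|->5.5, |1|->1, |6|->5.5, |8|->10.5, |7|->8, |7|->8, |4|->3.5
Step 3: Attach original signs; sum ranks with positive sign and with negative sign.
W+ = 10.5 + 3.5 + 8 + 5.5 + 5.5 + 10.5 = 43.5
W- = 2 + 1 + 8 + 8 + 3.5 = 22.5
(Check: W+ + W- = 66 should equal n(n+1)/2 = 66.)
Step 4: Test statistic W = min(W+, W-) = 22.5.
Step 5: Ties in |d|, so use the tie-corrected normal approximation.
        E[W] = n(n+1)/4 = 11*12/4 = 33.
        Tie groups: |d|=4 (t=2), |d|=6 (t=2), |d|=7 (t=3), |d|=8 (t=2); sum(t^3 - t) = 42.
        Var[W] = n(n+1)(2n+1)/24 - sum(t^3-t)/48 = 3036/24 - 42/48 = 125.625.
        z = (W - E[W]) / sqrt(Var[W]) = (22.5 - 33) / 11.2083 = -0.9368.
        Two-sided p = 2*Phi(z) = 0.348857.
Step 6: alpha = 0.1. fail to reject H0.

W+ = 43.5, W- = 22.5, W = min = 22.5, p = 0.348857, fail to reject H0.


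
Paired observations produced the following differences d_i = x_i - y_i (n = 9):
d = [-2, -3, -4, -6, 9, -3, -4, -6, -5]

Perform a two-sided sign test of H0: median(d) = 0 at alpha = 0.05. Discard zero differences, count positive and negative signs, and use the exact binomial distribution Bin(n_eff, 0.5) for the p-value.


Step 1: Discard zero differences. Original n = 9; n_eff = number of nonzero differences = 9.
Nonzero differences (with sign): -2, -3, -4, -6, +9, -3, -4, -6, -5
Step 2: Count signs: positive = 1, negative = 8.
Step 3: Under H0: P(positive) = 0.5, so the number of positives S ~ Bin(9, 0.5).
Step 4: Two-sided exact p-value = sum of Bin(9,0.5) probabilities at or below the observed probability = 0.039062.
Step 5: alpha = 0.05. reject H0.

n_eff = 9, pos = 1, neg = 8, p = 0.039062, reject H0.


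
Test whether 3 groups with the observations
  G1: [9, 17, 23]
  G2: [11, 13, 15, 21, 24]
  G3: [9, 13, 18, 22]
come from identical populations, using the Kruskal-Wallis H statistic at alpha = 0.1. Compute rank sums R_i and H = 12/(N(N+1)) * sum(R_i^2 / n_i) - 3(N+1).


Step 1: Combine all N = 12 observations and assign midranks.
sorted (value, group, rank): (9,G1,1.5), (9,G3,1.5), (11,G2,3), (13,G2,4.5), (13,G3,4.5), (15,G2,6), (17,G1,7), (18,G3,8), (21,G2,9), (22,G3,10), (23,G1,11), (24,G2,12)
Step 2: Sum ranks within each group.
R_1 = 19.5 (n_1 = 3)
R_2 = 34.5 (n_2 = 5)
R_3 = 24 (n_3 = 4)
Step 3: H = 12/(N(N+1)) * sum(R_i^2/n_i) - 3(N+1)
     = 12/(12*13) * (19.5^2/3 + 34.5^2/5 + 24^2/4) - 3*13
     = 0.076923 * 508.8 - 39
     = 0.138462.
Step 4: Ties present; correction factor C = 1 - 12/(12^3 - 12) = 0.993007. Corrected H = 0.138462 / 0.993007 = 0.139437.
Step 5: Under H0, H ~ chi^2(2); p-value = 0.932657.
Step 6: alpha = 0.1. fail to reject H0.

H = 0.1394, df = 2, p = 0.932657, fail to reject H0.


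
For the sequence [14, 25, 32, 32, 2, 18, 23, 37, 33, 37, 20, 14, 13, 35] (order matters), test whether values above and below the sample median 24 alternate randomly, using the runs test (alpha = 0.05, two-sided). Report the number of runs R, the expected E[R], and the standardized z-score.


Step 1: Compute median = 24; label A = above, B = below.
Labels in order: BAAABBBAAABBBA  (n_A = 7, n_B = 7)
Step 2: Count runs R = 6.
Step 3: Under H0 (random ordering), E[R] = 2*n_A*n_B/(n_A+n_B) + 1 = 2*7*7/14 + 1 = 8.0000.
        Var[R] = 2*n_A*n_B*(2*n_A*n_B - n_A - n_B) / ((n_A+n_B)^2 * (n_A+n_B-1)) = 8232/2548 = 3.2308.
        SD[R] = 1.7974.
Step 4: Continuity-corrected z = (R + 0.5 - E[R]) / SD[R] = (6 + 0.5 - 8.0000) / 1.7974 = -0.8345.
Step 5: Two-sided p-value via normal approximation = 2*(1 - Phi(|z|)) = 0.403986.
Step 6: alpha = 0.05. fail to reject H0.

R = 6, z = -0.8345, p = 0.403986, fail to reject H0.


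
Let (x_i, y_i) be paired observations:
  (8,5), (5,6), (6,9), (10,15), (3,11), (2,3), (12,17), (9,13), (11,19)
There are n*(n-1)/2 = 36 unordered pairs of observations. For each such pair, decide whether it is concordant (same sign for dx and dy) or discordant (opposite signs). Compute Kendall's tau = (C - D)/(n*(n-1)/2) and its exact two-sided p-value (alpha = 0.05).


Step 1: Enumerate the 36 unordered pairs (i,j) with i<j and classify each by sign(x_j-x_i) * sign(y_j-y_i).
  (1,2):dx=-3,dy=+1->D; (1,3):dx=-2,dy=+4->D; (1,4):dx=+2,dy=+10->C; (1,5):dx=-5,dy=+6->D
  (1,6):dx=-6,dy=-2->C; (1,7):dx=+4,dy=+12->C; (1,8):dx=+1,dy=+8->C; (1,9):dx=+3,dy=+14->C
  (2,3):dx=+1,dy=+3->C; (2,4):dx=+5,dy=+9->C; (2,5):dx=-2,dy=+5->D; (2,6):dx=-3,dy=-3->C
  (2,7):dx=+7,dy=+11->C; (2,8):dx=+4,dy=+7->C; (2,9):dx=+6,dy=+13->C; (3,4):dx=+4,dy=+6->C
  (3,5):dx=-3,dy=+2->D; (3,6):dx=-4,dy=-6->C; (3,7):dx=+6,dy=+8->C; (3,8):dx=+3,dy=+4->C
  (3,9):dx=+5,dy=+10->C; (4,5):dx=-7,dy=-4->C; (4,6):dx=-8,dy=-12->C; (4,7):dx=+2,dy=+2->C
  (4,8):dx=-1,dy=-2->C; (4,9):dx=+1,dy=+4->C; (5,6):dx=-1,dy=-8->C; (5,7):dx=+9,dy=+6->C
  (5,8):dx=+6,dy=+2->C; (5,9):dx=+8,dy=+8->C; (6,7):dx=+10,dy=+14->C; (6,8):dx=+7,dy=+10->C
  (6,9):dx=+9,dy=+16->C; (7,8):dx=-3,dy=-4->C; (7,9):dx=-1,dy=+2->D; (8,9):dx=+2,dy=+6->C
Step 2: C = 30, D = 6, total pairs = 36.
Step 3: tau = (C - D)/(n(n-1)/2) = (30 - 6)/36 = 0.666667.
Step 4: Exact two-sided p-value (enumerate n! = 362880 permutations of y under H0): p = 0.012665.
Step 5: alpha = 0.05. reject H0.

tau_b = 0.6667 (C=30, D=6), p = 0.012665, reject H0.


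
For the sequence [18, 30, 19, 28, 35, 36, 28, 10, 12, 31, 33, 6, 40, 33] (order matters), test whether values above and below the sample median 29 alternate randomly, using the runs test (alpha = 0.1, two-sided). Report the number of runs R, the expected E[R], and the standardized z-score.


Step 1: Compute median = 29; label A = above, B = below.
Labels in order: BABBAABBBAABAA  (n_A = 7, n_B = 7)
Step 2: Count runs R = 8.
Step 3: Under H0 (random ordering), E[R] = 2*n_A*n_B/(n_A+n_B) + 1 = 2*7*7/14 + 1 = 8.0000.
        Var[R] = 2*n_A*n_B*(2*n_A*n_B - n_A - n_B) / ((n_A+n_B)^2 * (n_A+n_B-1)) = 8232/2548 = 3.2308.
        SD[R] = 1.7974.
Step 4: R = E[R], so z = 0 with no continuity correction.
Step 5: Two-sided p-value via normal approximation = 2*(1 - Phi(|z|)) = 1.000000.
Step 6: alpha = 0.1. fail to reject H0.

R = 8, z = 0.0000, p = 1.000000, fail to reject H0.


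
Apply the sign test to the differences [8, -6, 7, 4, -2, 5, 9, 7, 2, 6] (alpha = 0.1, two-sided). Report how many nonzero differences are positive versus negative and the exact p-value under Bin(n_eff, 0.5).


Step 1: Discard zero differences. Original n = 10; n_eff = number of nonzero differences = 10.
Nonzero differences (with sign): +8, -6, +7, +4, -2, +5, +9, +7, +2, +6
Step 2: Count signs: positive = 8, negative = 2.
Step 3: Under H0: P(positive) = 0.5, so the number of positives S ~ Bin(10, 0.5).
Step 4: Two-sided exact p-value = sum of Bin(10,0.5) probabilities at or below the observed probability = 0.109375.
Step 5: alpha = 0.1. fail to reject H0.

n_eff = 10, pos = 8, neg = 2, p = 0.109375, fail to reject H0.


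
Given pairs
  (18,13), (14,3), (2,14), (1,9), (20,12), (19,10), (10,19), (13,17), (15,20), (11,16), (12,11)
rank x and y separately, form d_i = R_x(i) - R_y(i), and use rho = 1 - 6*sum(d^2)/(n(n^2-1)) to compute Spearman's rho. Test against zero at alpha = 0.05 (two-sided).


Step 1: Rank x and y separately (midranks; no ties here).
rank(x): 18->9, 14->7, 2->2, 1->1, 20->11, 19->10, 10->3, 13->6, 15->8, 11->4, 12->5
rank(y): 13->6, 3->1, 14->7, 9->2, 12->5, 10->3, 19->10, 17->9, 20->11, 16->8, 11->4
Step 2: d_i = R_x(i) - R_y(i); compute d_i^2.
  (9-6)^2=9, (7-1)^2=36, (2-7)^2=25, (1-2)^2=1, (11-5)^2=36, (10-3)^2=49, (3-10)^2=49, (6-9)^2=9, (8-11)^2=9, (4-8)^2=16, (5-4)^2=1
sum(d^2) = 240.
Step 3: rho = 1 - 6*240 / (11*(11^2 - 1)) = 1 - 1440/1320 = -0.090909.
Step 4: Under H0, t = rho * sqrt((n-2)/(1-rho^2)) = -0.2739 ~ t(9).
Step 5: Two-sided p-value from the t-distribution with 9 df = 0.790373.
Step 6: alpha = 0.05. fail to reject H0.

rho = -0.0909, p = 0.790373, fail to reject H0 at alpha = 0.05.


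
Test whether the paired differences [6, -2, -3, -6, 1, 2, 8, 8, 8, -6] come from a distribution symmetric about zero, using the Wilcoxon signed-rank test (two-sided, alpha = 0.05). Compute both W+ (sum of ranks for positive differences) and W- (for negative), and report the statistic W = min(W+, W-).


Step 1: Drop any zero differences (none here) and take |d_i|.
|d| = [6, 2, 3, 6, 1, 2, 8, 8, 8, 6]
Step 2: Midrank |d_i| (ties get averaged ranks).
ranks: |6|->6, |2|->2.5, |3|->4, |6|->6, |1|->1, |2|->2.5, |8|->9, |8|->9, |8|->9, |6|->6
Step 3: Attach original signs; sum ranks with positive sign and with negative sign.
W+ = 6 + 1 + 2.5 + 9 + 9 + 9 = 36.5
W- = 2.5 + 4 + 6 + 6 = 18.5
(Check: W+ + W- = 55 should equal n(n+1)/2 = 55.)
Step 4: Test statistic W = min(W+, W-) = 18.5.
Step 5: Ties in |d|, so use the tie-corrected normal approximation.
        E[W] = n(n+1)/4 = 10*11/4 = 27.5.
        Tie groups: |d|=2 (t=2), |d|=6 (t=3), |d|=8 (t=3); sum(t^3 - t) = 54.
        Var[W] = n(n+1)(2n+1)/24 - sum(t^3-t)/48 = 2310/24 - 54/48 = 95.125.
        z = (W - E[W]) / sqrt(Var[W]) = (18.5 - 27.5) / 9.7532 = -0.9228.
        Two-sided p = 2*Phi(z) = 0.356125.
Step 6: alpha = 0.05. fail to reject H0.

W+ = 36.5, W- = 18.5, W = min = 18.5, p = 0.356125, fail to reject H0.


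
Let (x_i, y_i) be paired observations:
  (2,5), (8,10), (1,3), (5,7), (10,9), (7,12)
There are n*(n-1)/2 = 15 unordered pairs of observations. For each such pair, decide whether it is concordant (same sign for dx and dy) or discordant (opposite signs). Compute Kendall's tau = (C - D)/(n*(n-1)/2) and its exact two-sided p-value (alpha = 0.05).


Step 1: Enumerate the 15 unordered pairs (i,j) with i<j and classify each by sign(x_j-x_i) * sign(y_j-y_i).
  (1,2):dx=+6,dy=+5->C; (1,3):dx=-1,dy=-2->C; (1,4):dx=+3,dy=+2->C; (1,5):dx=+8,dy=+4->C
  (1,6):dx=+5,dy=+7->C; (2,3):dx=-7,dy=-7->C; (2,4):dx=-3,dy=-3->C; (2,5):dx=+2,dy=-1->D
  (2,6):dx=-1,dy=+2->D; (3,4):dx=+4,dy=+4->C; (3,5):dx=+9,dy=+6->C; (3,6):dx=+6,dy=+9->C
  (4,5):dx=+5,dy=+2->C; (4,6):dx=+2,dy=+5->C; (5,6):dx=-3,dy=+3->D
Step 2: C = 12, D = 3, total pairs = 15.
Step 3: tau = (C - D)/(n(n-1)/2) = (12 - 3)/15 = 0.600000.
Step 4: Exact two-sided p-value (enumerate n! = 720 permutations of y under H0): p = 0.136111.
Step 5: alpha = 0.05. fail to reject H0.

tau_b = 0.6000 (C=12, D=3), p = 0.136111, fail to reject H0.


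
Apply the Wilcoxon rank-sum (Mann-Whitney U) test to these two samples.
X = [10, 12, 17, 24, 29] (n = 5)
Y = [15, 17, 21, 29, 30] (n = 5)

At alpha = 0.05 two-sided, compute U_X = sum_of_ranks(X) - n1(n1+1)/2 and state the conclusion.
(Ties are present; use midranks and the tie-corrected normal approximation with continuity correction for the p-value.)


Step 1: Combine and sort all 10 observations; assign midranks.
sorted (value, group): (10,X), (12,X), (15,Y), (17,X), (17,Y), (21,Y), (24,X), (29,X), (29,Y), (30,Y)
ranks: 10->1, 12->2, 15->3, 17->4.5, 17->4.5, 21->6, 24->7, 29->8.5, 29->8.5, 30->10
Step 2: Rank sum for X: R1 = 1 + 2 + 4.5 + 7 + 8.5 = 23.
Step 3: U_X = R1 - n1(n1+1)/2 = 23 - 5*6/2 = 23 - 15 = 8.
       U_Y = n1*n2 - U_X = 25 - 8 = 17.
Step 4: Ties are present, so use the tie-corrected normal approximation (with continuity correction) for the p-value.
Step 5: p-value = 0.400525; compare to alpha = 0.05. fail to reject H0.

U_X = 8, p = 0.400525, fail to reject H0 at alpha = 0.05.


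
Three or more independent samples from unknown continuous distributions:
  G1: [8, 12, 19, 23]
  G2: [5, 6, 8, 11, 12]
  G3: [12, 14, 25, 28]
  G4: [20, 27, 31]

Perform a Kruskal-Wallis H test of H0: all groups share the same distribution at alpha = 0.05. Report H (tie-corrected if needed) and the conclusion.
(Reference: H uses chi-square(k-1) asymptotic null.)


Step 1: Combine all N = 16 observations and assign midranks.
sorted (value, group, rank): (5,G2,1), (6,G2,2), (8,G1,3.5), (8,G2,3.5), (11,G2,5), (12,G1,7), (12,G2,7), (12,G3,7), (14,G3,9), (19,G1,10), (20,G4,11), (23,G1,12), (25,G3,13), (27,G4,14), (28,G3,15), (31,G4,16)
Step 2: Sum ranks within each group.
R_1 = 32.5 (n_1 = 4)
R_2 = 18.5 (n_2 = 5)
R_3 = 44 (n_3 = 4)
R_4 = 41 (n_4 = 3)
Step 3: H = 12/(N(N+1)) * sum(R_i^2/n_i) - 3(N+1)
     = 12/(16*17) * (32.5^2/4 + 18.5^2/5 + 44^2/4 + 41^2/3) - 3*17
     = 0.044118 * 1376.85 - 51
     = 9.743199.
Step 4: Ties present; correction factor C = 1 - 30/(16^3 - 16) = 0.992647. Corrected H = 9.743199 / 0.992647 = 9.815370.
Step 5: Under H0, H ~ chi^2(3); p-value = 0.020203.
Step 6: alpha = 0.05. reject H0.

H = 9.8154, df = 3, p = 0.020203, reject H0.


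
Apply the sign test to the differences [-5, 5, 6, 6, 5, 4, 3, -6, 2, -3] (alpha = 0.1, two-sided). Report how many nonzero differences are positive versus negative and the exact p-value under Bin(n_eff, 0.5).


Step 1: Discard zero differences. Original n = 10; n_eff = number of nonzero differences = 10.
Nonzero differences (with sign): -5, +5, +6, +6, +5, +4, +3, -6, +2, -3
Step 2: Count signs: positive = 7, negative = 3.
Step 3: Under H0: P(positive) = 0.5, so the number of positives S ~ Bin(10, 0.5).
Step 4: Two-sided exact p-value = sum of Bin(10,0.5) probabilities at or below the observed probability = 0.343750.
Step 5: alpha = 0.1. fail to reject H0.

n_eff = 10, pos = 7, neg = 3, p = 0.343750, fail to reject H0.


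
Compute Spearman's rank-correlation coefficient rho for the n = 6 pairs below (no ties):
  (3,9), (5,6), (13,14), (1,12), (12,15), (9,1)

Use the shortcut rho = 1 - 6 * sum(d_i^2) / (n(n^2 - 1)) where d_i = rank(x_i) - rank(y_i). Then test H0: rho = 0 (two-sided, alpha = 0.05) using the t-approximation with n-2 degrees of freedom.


Step 1: Rank x and y separately (midranks; no ties here).
rank(x): 3->2, 5->3, 13->6, 1->1, 12->5, 9->4
rank(y): 9->3, 6->2, 14->5, 12->4, 15->6, 1->1
Step 2: d_i = R_x(i) - R_y(i); compute d_i^2.
  (2-3)^2=1, (3-2)^2=1, (6-5)^2=1, (1-4)^2=9, (5-6)^2=1, (4-1)^2=9
sum(d^2) = 22.
Step 3: rho = 1 - 6*22 / (6*(6^2 - 1)) = 1 - 132/210 = 0.371429.
Step 4: Under H0, t = rho * sqrt((n-2)/(1-rho^2)) = 0.8001 ~ t(4).
Step 5: Two-sided p-value from the t-distribution with 4 df = 0.468478.
Step 6: alpha = 0.05. fail to reject H0.

rho = 0.3714, p = 0.468478, fail to reject H0 at alpha = 0.05.


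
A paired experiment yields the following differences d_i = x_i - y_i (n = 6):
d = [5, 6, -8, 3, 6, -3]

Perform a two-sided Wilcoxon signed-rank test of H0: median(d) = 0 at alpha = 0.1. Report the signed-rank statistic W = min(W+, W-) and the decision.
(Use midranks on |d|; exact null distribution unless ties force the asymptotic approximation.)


Step 1: Drop any zero differences (none here) and take |d_i|.
|d| = [5, 6, 8, 3, 6, 3]
Step 2: Midrank |d_i| (ties get averaged ranks).
ranks: |5|->3, |6|->4.5, |8|->6, |3|->1.5, |6|->4.5, |3|->1.5
Step 3: Attach original signs; sum ranks with positive sign and with negative sign.
W+ = 3 + 4.5 + 1.5 + 4.5 = 13.5
W- = 6 + 1.5 = 7.5
(Check: W+ + W- = 21 should equal n(n+1)/2 = 21.)
Step 4: Test statistic W = min(W+, W-) = 7.5.
Step 5: Ties in |d|, so use the tie-corrected normal approximation.
        E[W] = n(n+1)/4 = 6*7/4 = 10.5.
        Tie groups: |d|=3 (t=2), |d|=6 (t=2); sum(t^3 - t) = 12.
        Var[W] = n(n+1)(2n+1)/24 - sum(t^3-t)/48 = 546/24 - 12/48 = 22.5.
        z = (W - E[W]) / sqrt(Var[W]) = (7.5 - 10.5) / 4.7434 = -0.6325.
        Two-sided p = 2*Phi(z) = 0.527089.
Step 6: alpha = 0.1. fail to reject H0.

W+ = 13.5, W- = 7.5, W = min = 7.5, p = 0.527089, fail to reject H0.
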